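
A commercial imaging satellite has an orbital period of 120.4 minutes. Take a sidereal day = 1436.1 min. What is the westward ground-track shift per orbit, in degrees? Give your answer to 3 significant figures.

T = 120.4 min = 7224.0 s.
During one orbit Earth rotates (7224.0 / 86166) × 360° = 30.18°.

30.2°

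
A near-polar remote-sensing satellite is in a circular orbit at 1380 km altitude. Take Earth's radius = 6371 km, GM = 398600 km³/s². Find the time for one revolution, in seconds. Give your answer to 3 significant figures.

Semi-major axis a = 6371 + 1380 = 7751 km. Period T = 2π√(a³/μ) = 2π√(7751³/398600) = 6791.2 s = 113.19 min.

6790 seconds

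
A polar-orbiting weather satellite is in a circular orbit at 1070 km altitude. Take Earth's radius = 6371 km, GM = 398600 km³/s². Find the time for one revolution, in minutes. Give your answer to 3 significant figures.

106 min

Semi-major axis a = 6371 + 1070 = 7441 km. Period T = 2π√(a³/μ) = 2π√(7441³/398600) = 6387.9 s = 106.47 min.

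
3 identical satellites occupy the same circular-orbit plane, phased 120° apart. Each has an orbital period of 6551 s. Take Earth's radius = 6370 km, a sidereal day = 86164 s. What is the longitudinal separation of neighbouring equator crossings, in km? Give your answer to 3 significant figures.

Single-satellite node shift = (6551.0/86164) × 360° = 27.37°.
With 3 satellites evenly phased, successive equator crossings are 27.37/3 = 9.124° apart.
That is 9.124 × 111.2 = 1014 km at the equator.

1010 km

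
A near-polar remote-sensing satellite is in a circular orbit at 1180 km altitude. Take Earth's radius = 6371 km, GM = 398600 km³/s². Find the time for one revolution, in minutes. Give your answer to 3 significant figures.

109 min

Semi-major axis a = 6371 + 1180 = 7551 km. Period T = 2π√(a³/μ) = 2π√(7551³/398600) = 6530.1 s = 108.83 min.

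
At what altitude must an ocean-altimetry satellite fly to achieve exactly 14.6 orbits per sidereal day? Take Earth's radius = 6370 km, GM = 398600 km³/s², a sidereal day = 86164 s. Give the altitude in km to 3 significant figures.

688 km

Required period T = 86164 / 14.6 = 5901.6 s.
From T = 2π√(a³/μ): a = (μ T²/4π²)^(1/3) = (398600 × 5901.6² / 4π²)^(1/3) = 7058 km.
Altitude h = a − R = 7058 − 6370 = 688 km.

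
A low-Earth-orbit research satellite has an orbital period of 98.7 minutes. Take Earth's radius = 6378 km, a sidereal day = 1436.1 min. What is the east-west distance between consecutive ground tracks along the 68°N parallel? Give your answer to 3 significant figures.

T = 98.7 min = 5922.0 s.
Node shift per orbit = (5922.0/86166) × 360° = 24.74°.
Equatorial spacing = 24.74 × 111.3 km/° = 2754 km.
At 68° latitude, spacing = 2754 × cos(68°) = 1032 km.

1030 km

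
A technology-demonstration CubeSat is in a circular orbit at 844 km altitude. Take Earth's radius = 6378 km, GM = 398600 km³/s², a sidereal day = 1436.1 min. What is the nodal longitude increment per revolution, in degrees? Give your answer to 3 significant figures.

25.5°

Semi-major axis a = 6378 + 844 = 7222 km. Period T = 2π√(a³/μ) = 2π√(7222³/398600) = 6108.0 s = 101.80 min.
During one orbit Earth rotates (6108.0 / 86166) × 360° = 25.52°.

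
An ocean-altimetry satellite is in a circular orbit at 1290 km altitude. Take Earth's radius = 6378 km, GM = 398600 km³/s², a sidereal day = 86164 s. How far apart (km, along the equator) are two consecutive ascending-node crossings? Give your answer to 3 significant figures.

Semi-major axis a = 6378 + 1290 = 7668 km. Period T = 2π√(a³/μ) = 2π√(7668³/398600) = 6682.4 s = 111.37 min.
During one orbit Earth rotates (6682.4 / 86164) × 360° = 27.92°.
At the equator that is 27.92° × (2π·6378/360) km/° = 27.92 × 111.3 = 3108 km.

3110 km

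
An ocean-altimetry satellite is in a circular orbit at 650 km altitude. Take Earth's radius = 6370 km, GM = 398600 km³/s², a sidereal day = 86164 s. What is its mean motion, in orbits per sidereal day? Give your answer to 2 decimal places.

Semi-major axis a = 6370 + 650 = 7020 km. Period T = 2π√(a³/μ) = 2π√(7020³/398600) = 5853.5 s = 97.56 min.
Orbits per sidereal day = 86164 / 5853.5 = 14.720.

14.72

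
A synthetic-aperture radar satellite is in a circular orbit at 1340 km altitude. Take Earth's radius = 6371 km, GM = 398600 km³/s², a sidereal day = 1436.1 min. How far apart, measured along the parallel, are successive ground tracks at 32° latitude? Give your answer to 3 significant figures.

2650 km

Semi-major axis a = 6371 + 1340 = 7711 km. Period T = 2π√(a³/μ) = 2π√(7711³/398600) = 6738.7 s = 112.31 min.
Node shift per orbit = (6738.7/86166) × 360° = 28.15°.
Equatorial spacing = 28.15 × 111.2 km/° = 3131 km.
At 32° latitude, spacing = 3131 × cos(32°) = 2655 km.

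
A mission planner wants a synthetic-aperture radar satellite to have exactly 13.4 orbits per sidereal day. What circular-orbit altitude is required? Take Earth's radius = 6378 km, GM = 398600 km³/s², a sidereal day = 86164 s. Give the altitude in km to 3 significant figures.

Required period T = 86164 / 13.4 = 6430.1 s.
From T = 2π√(a³/μ): a = (μ T²/4π²)^(1/3) = (398600 × 6430.1² / 4π²)^(1/3) = 7474 km.
Altitude h = a − R = 7474 − 6378 = 1096 km.

1100 km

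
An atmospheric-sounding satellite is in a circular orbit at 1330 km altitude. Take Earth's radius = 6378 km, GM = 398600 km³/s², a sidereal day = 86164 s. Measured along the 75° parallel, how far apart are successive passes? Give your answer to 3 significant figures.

Semi-major axis a = 6378 + 1330 = 7708 km. Period T = 2π√(a³/μ) = 2π√(7708³/398600) = 6734.8 s = 112.25 min.
Node shift per orbit = (6734.8/86164) × 360° = 28.14°.
Equatorial spacing = 28.14 × 111.3 km/° = 3132 km.
At 75° latitude, spacing = 3132 × cos(75°) = 811 km.

811 km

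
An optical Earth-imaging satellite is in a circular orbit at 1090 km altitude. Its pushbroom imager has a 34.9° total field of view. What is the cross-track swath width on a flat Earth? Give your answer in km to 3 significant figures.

Half-angle = 34.9°/2 = 17.45°.
Swath width ≈ 2h·tan(θ/2) = 2 × 1090 × tan(17.45°) = 685.3 km.

685 km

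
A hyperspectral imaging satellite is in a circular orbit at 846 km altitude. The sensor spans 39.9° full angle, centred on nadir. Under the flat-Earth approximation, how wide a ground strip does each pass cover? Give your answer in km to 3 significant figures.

614 km

Half-angle = 39.9°/2 = 19.95°.
Swath width ≈ 2h·tan(θ/2) = 2 × 846 × tan(19.95°) = 614.2 km.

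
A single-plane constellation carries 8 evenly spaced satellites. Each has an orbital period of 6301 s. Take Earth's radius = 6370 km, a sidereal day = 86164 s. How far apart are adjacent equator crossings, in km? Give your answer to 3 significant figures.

Single-satellite node shift = (6301.0/86164) × 360° = 26.33°.
With 8 satellites evenly phased, successive equator crossings are 26.33/8 = 3.291° apart.
That is 3.291 × 111.2 = 366 km at the equator.

366 km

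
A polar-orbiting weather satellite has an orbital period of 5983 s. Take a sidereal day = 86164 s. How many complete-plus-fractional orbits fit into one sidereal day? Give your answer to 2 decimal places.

Orbits per sidereal day = 86164 / 5983.0 = 14.401.

14.40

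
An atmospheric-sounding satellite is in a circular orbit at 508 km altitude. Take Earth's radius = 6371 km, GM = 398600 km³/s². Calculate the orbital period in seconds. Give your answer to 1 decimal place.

5678.0 seconds

Semi-major axis a = 6371 + 508 = 6879 km. Period T = 2π√(a³/μ) = 2π√(6879³/398600) = 5678.0 s = 94.63 min.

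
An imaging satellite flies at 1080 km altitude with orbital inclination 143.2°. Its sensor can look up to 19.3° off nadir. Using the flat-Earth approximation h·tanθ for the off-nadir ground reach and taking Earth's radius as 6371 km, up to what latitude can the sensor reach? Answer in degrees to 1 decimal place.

40.2°

Retrograde orbit: the ground track reaches ±(180° − i) = ±(180 − 143.2) = ±36.8°.
Sensor half-swath on the ground ≈ 1080·tan(19.3°) = 378 km = 3.40° of latitude.
Maximum observable latitude ≈ 36.8 + 3.40 = 40.2°.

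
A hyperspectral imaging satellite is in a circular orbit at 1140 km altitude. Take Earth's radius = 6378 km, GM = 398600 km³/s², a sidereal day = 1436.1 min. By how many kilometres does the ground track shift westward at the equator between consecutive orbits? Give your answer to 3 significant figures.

Semi-major axis a = 6378 + 1140 = 7518 km. Period T = 2π√(a³/μ) = 2π√(7518³/398600) = 6487.3 s = 108.12 min.
During one orbit Earth rotates (6487.3 / 86166) × 360° = 27.10°.
At the equator that is 27.10° × (2π·6378/360) km/° = 27.10 × 111.3 = 3017 km.

3020 km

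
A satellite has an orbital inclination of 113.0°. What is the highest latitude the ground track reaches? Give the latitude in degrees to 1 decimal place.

Retrograde orbit: the ground track reaches ±(180° − i) = ±(180 − 113.0) = ±67.0°.

67.0°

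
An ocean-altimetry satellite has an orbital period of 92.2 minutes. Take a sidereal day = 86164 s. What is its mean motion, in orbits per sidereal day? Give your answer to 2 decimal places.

T = 92.2 min = 5532.0 s.
Orbits per sidereal day = 86164 / 5532.0 = 15.576.

15.58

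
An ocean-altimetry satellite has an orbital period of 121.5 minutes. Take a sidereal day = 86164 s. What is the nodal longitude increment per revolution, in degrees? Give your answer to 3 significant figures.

T = 121.5 min = 7290.0 s.
During one orbit Earth rotates (7290.0 / 86164) × 360° = 30.46°.

30.5°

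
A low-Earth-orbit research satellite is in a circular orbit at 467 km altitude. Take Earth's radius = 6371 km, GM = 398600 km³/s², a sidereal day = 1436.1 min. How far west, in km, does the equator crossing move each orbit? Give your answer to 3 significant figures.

Semi-major axis a = 6371 + 467 = 6838 km. Period T = 2π√(a³/μ) = 2π√(6838³/398600) = 5627.4 s = 93.79 min.
During one orbit Earth rotates (5627.4 / 86166) × 360° = 23.51°.
At the equator that is 23.51° × (2π·6371/360) km/° = 23.51 × 111.2 = 2614 km.

2610 km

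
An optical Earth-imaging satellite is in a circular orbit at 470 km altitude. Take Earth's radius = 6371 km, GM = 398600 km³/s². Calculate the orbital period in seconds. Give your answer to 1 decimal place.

5631.1 seconds

Semi-major axis a = 6371 + 470 = 6841 km. Period T = 2π√(a³/μ) = 2π√(6841³/398600) = 5631.1 s = 93.85 min.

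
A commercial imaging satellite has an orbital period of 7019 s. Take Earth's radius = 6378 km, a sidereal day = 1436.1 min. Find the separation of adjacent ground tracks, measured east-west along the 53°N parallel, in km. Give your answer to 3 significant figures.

1960 km

Node shift per orbit = (7019.0/86166) × 360° = 29.33°.
Equatorial spacing = 29.33 × 111.3 km/° = 3264 km.
At 53° latitude, spacing = 3264 × cos(53°) = 1965 km.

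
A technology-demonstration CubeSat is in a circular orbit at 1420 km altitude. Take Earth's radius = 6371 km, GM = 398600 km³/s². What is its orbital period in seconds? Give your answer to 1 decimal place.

6843.9 seconds

Semi-major axis a = 6371 + 1420 = 7791 km. Period T = 2π√(a³/μ) = 2π√(7791³/398600) = 6843.9 s = 114.06 min.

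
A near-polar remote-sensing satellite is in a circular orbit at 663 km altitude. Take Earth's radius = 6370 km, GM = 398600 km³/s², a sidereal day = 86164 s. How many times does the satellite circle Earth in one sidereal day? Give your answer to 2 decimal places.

14.68

Semi-major axis a = 6370 + 663 = 7033 km. Period T = 2π√(a³/μ) = 2π√(7033³/398600) = 5869.8 s = 97.83 min.
Orbits per sidereal day = 86164 / 5869.8 = 14.679.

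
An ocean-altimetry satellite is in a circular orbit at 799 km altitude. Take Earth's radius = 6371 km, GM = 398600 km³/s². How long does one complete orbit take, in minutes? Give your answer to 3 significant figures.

101 min

Semi-major axis a = 6371 + 799 = 7170 km. Period T = 2π√(a³/μ) = 2π√(7170³/398600) = 6042.1 s = 100.70 min.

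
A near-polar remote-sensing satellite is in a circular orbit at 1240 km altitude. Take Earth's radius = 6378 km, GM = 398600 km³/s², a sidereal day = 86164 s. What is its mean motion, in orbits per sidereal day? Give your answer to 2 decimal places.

Semi-major axis a = 6378 + 1240 = 7618 km. Period T = 2π√(a³/μ) = 2π√(7618³/398600) = 6617.2 s = 110.29 min.
Orbits per sidereal day = 86164 / 6617.2 = 13.021.

13.02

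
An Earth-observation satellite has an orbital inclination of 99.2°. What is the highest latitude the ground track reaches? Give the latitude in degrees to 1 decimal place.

80.8°

Retrograde orbit: the ground track reaches ±(180° − i) = ±(180 − 99.2) = ±80.8°.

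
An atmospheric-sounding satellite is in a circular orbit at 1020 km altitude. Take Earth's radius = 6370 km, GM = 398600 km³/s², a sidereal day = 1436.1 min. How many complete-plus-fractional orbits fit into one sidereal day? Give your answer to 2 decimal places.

Semi-major axis a = 6370 + 1020 = 7390 km. Period T = 2π√(a³/μ) = 2π√(7390³/398600) = 6322.3 s = 105.37 min.
Orbits per sidereal day = 86166 / 6322.3 = 13.629.

13.63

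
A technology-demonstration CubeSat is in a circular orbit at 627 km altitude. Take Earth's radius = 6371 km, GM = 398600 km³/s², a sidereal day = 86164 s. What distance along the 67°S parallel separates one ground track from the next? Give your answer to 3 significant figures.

Semi-major axis a = 6371 + 627 = 6998 km. Period T = 2π√(a³/μ) = 2π√(6998³/398600) = 5826.0 s = 97.10 min.
Node shift per orbit = (5826.0/86164) × 360° = 24.34°.
Equatorial spacing = 24.34 × 111.2 km/° = 2707 km.
At 67° latitude, spacing = 2707 × cos(67°) = 1058 km.

1060 km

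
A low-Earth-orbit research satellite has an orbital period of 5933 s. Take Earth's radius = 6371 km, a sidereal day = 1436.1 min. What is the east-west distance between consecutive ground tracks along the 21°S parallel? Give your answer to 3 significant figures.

Node shift per orbit = (5933.0/86166) × 360° = 24.79°.
Equatorial spacing = 24.79 × 111.2 km/° = 2756 km.
At 21° latitude, spacing = 2756 × cos(21°) = 2573 km.

2570 km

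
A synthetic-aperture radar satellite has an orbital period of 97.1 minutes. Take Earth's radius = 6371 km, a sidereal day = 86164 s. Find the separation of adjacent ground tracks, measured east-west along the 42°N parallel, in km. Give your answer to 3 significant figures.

T = 97.1 min = 5826.0 s.
Node shift per orbit = (5826.0/86164) × 360° = 24.34°.
Equatorial spacing = 24.34 × 111.2 km/° = 2707 km.
At 42° latitude, spacing = 2707 × cos(42°) = 2011 km.

2010 km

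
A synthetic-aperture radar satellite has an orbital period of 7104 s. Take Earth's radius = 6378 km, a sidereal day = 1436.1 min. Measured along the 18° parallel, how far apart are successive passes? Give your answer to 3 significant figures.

Node shift per orbit = (7104.0/86166) × 360° = 29.68°.
Equatorial spacing = 29.68 × 111.3 km/° = 3304 km.
At 18° latitude, spacing = 3304 × cos(18°) = 3142 km.

3140 km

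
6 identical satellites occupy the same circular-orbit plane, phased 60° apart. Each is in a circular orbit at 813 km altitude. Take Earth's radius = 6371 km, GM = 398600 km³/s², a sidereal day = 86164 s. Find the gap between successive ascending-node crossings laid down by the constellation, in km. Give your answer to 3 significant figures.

469 km

Semi-major axis a = 6371 + 813 = 7184 km. Period T = 2π√(a³/μ) = 2π√(7184³/398600) = 6059.8 s = 101.00 min.
Single-satellite node shift = (6059.8/86164) × 360° = 25.32°.
With 6 satellites evenly phased, successive equator crossings are 25.32/6 = 4.220° apart.
That is 4.220 × 111.2 = 469 km at the equator.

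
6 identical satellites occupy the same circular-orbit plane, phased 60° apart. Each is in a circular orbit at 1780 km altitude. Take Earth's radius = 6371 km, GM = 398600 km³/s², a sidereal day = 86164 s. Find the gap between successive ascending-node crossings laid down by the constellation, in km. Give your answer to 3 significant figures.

Semi-major axis a = 6371 + 1780 = 8151 km. Period T = 2π√(a³/μ) = 2π√(8151³/398600) = 7323.6 s = 122.06 min.
Single-satellite node shift = (7323.6/86164) × 360° = 30.60°.
With 6 satellites evenly phased, successive equator crossings are 30.60/6 = 5.100° apart.
That is 5.100 × 111.2 = 567 km at the equator.

567 km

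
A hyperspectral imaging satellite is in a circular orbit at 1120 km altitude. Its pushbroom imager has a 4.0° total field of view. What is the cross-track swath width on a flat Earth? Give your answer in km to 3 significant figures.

78.2 km

Half-angle = 4.0°/2 = 2°.
Swath width ≈ 2h·tan(θ/2) = 2 × 1120 × tan(2°) = 78.2 km.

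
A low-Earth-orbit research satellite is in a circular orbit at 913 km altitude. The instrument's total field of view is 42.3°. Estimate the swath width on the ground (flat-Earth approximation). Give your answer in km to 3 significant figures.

Half-angle = 42.3°/2 = 21.15°.
Swath width ≈ 2h·tan(θ/2) = 2 × 913 × tan(21.15°) = 706.4 km.

706 km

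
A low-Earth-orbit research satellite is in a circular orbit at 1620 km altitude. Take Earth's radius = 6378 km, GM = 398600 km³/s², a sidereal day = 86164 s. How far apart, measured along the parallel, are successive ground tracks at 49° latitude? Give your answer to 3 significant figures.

2170 km

Semi-major axis a = 6378 + 1620 = 7998 km. Period T = 2π√(a³/μ) = 2π√(7998³/398600) = 7118.4 s = 118.64 min.
Node shift per orbit = (7118.4/86164) × 360° = 29.74°.
Equatorial spacing = 29.74 × 111.3 km/° = 3311 km.
At 49° latitude, spacing = 3311 × cos(49°) = 2172 km.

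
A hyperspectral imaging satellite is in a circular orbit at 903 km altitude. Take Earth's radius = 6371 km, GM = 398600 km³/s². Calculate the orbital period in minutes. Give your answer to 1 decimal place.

102.9 min

Semi-major axis a = 6371 + 903 = 7274 km. Period T = 2π√(a³/μ) = 2π√(7274³/398600) = 6174.1 s = 102.90 min.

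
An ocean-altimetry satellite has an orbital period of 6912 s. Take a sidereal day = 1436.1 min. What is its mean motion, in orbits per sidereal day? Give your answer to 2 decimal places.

Orbits per sidereal day = 86166 / 6912.0 = 12.466.

12.47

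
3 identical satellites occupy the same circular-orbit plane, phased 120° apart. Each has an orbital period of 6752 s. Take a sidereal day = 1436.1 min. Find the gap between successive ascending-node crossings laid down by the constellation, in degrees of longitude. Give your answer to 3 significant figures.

9.40°

Single-satellite node shift = (6752.0/86166) × 360° = 28.21°.
With 3 satellites evenly phased, successive equator crossings are 28.21/3 = 9.403° apart.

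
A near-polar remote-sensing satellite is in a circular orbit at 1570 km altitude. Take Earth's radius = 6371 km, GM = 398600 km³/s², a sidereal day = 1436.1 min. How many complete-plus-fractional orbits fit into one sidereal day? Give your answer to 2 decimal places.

Semi-major axis a = 6371 + 1570 = 7941 km. Period T = 2π√(a³/μ) = 2π√(7941³/398600) = 7042.5 s = 117.37 min.
Orbits per sidereal day = 86166 / 7042.5 = 12.235.

12.24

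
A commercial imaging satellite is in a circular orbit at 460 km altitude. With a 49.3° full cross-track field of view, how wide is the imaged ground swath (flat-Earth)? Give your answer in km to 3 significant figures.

422 km

Half-angle = 49.3°/2 = 24.65°.
Swath width ≈ 2h·tan(θ/2) = 2 × 460 × tan(24.65°) = 422.2 km.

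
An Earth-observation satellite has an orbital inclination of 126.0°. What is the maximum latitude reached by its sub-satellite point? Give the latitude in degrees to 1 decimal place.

54.0°

Retrograde orbit: the ground track reaches ±(180° − i) = ±(180 − 126.0) = ±54.0°.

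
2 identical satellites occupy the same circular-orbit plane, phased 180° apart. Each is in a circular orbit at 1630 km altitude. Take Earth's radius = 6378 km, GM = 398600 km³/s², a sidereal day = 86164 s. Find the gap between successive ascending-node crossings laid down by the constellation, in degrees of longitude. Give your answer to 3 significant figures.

Semi-major axis a = 6378 + 1630 = 8008 km. Period T = 2π√(a³/μ) = 2π√(8008³/398600) = 7131.8 s = 118.86 min.
Single-satellite node shift = (7131.8/86164) × 360° = 29.80°.
With 2 satellites evenly phased, successive equator crossings are 29.80/2 = 14.899° apart.

14.9°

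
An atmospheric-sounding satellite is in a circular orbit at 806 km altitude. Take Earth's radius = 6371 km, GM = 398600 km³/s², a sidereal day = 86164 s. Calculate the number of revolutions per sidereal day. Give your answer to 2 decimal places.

Semi-major axis a = 6371 + 806 = 7177 km. Period T = 2π√(a³/μ) = 2π√(7177³/398600) = 6051.0 s = 100.85 min.
Orbits per sidereal day = 86164 / 6051.0 = 14.240.

14.24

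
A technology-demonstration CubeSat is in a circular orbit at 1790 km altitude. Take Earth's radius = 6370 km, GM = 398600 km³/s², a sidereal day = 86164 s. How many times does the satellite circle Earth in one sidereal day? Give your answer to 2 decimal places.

11.75

Semi-major axis a = 6370 + 1790 = 8160 km. Period T = 2π√(a³/μ) = 2π√(8160³/398600) = 7335.8 s = 122.26 min.
Orbits per sidereal day = 86164 / 7335.8 = 11.746.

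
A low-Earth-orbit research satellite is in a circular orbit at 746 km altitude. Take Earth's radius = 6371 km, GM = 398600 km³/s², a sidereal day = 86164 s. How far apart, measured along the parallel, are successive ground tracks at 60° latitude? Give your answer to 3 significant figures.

1390 km

Semi-major axis a = 6371 + 746 = 7117 km. Period T = 2π√(a³/μ) = 2π√(7117³/398600) = 5975.3 s = 99.59 min.
Node shift per orbit = (5975.3/86164) × 360° = 24.97°.
Equatorial spacing = 24.97 × 111.2 km/° = 2776 km.
At 60° latitude, spacing = 2776 × cos(60°) = 1388 km.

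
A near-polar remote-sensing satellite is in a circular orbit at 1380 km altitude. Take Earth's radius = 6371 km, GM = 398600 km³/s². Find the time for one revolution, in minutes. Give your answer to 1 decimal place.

113.2 min

Semi-major axis a = 6371 + 1380 = 7751 km. Period T = 2π√(a³/μ) = 2π√(7751³/398600) = 6791.2 s = 113.19 min.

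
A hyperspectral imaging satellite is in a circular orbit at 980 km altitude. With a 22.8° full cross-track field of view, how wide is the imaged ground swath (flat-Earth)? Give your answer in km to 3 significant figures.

395 km

Half-angle = 22.8°/2 = 11.4°.
Swath width ≈ 2h·tan(θ/2) = 2 × 980 × tan(11.4°) = 395.2 km.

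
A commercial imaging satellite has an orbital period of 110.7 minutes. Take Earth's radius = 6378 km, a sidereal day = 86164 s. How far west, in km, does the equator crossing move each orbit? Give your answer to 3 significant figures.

3090 km

T = 110.7 min = 6642.0 s.
During one orbit Earth rotates (6642.0 / 86164) × 360° = 27.75°.
At the equator that is 27.75° × (2π·6378/360) km/° = 27.75 × 111.3 = 3089 km.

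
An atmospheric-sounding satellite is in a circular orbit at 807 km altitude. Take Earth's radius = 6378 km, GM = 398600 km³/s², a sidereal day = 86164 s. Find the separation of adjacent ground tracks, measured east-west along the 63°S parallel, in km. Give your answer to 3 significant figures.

Semi-major axis a = 6378 + 807 = 7185 km. Period T = 2π√(a³/μ) = 2π√(7185³/398600) = 6061.1 s = 101.02 min.
Node shift per orbit = (6061.1/86164) × 360° = 25.32°.
Equatorial spacing = 25.32 × 111.3 km/° = 2819 km.
At 63° latitude, spacing = 2819 × cos(63°) = 1280 km.

1280 km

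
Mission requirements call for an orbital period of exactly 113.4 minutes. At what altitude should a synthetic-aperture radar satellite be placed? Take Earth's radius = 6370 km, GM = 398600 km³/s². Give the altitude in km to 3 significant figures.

T = 113.4 min = 6804.0 s.
From T = 2π√(a³/μ): a = (μ T²/4π²)^(1/3) = (398600 × 6804.0² / 4π²)^(1/3) = 7761 km.
Altitude h = a − R = 7761 − 6370 = 1391 km.

1390 km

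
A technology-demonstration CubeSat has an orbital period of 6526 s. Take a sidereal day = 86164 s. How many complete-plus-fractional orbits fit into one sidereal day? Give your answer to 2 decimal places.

Orbits per sidereal day = 86164 / 6526.0 = 13.203.

13.20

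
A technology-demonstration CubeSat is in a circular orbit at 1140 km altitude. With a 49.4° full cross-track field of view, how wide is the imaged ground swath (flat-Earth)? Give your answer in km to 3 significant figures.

Half-angle = 49.4°/2 = 24.7°.
Swath width ≈ 2h·tan(θ/2) = 2 × 1140 × tan(24.7°) = 1048.7 km.

1050 km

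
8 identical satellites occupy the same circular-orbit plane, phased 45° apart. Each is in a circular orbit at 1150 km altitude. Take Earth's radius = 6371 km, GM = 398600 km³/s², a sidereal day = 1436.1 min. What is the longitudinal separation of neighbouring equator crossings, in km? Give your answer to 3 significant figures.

377 km

Semi-major axis a = 6371 + 1150 = 7521 km. Period T = 2π√(a³/μ) = 2π√(7521³/398600) = 6491.2 s = 108.19 min.
Single-satellite node shift = (6491.2/86166) × 360° = 27.12°.
With 8 satellites evenly phased, successive equator crossings are 27.12/8 = 3.390° apart.
That is 3.390 × 111.2 = 377 km at the equator.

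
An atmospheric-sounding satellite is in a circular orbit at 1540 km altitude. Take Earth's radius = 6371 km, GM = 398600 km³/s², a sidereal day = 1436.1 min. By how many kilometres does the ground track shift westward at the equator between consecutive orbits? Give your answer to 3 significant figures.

Semi-major axis a = 6371 + 1540 = 7911 km. Period T = 2π√(a³/μ) = 2π√(7911³/398600) = 7002.6 s = 116.71 min.
During one orbit Earth rotates (7002.6 / 86166) × 360° = 29.26°.
At the equator that is 29.26° × (2π·6371/360) km/° = 29.26 × 111.2 = 3253 km.

3250 km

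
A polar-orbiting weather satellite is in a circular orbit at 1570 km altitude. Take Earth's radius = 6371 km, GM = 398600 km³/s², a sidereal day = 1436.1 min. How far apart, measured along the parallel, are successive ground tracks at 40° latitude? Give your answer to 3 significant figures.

2510 km

Semi-major axis a = 6371 + 1570 = 7941 km. Period T = 2π√(a³/μ) = 2π√(7941³/398600) = 7042.5 s = 117.37 min.
Node shift per orbit = (7042.5/86166) × 360° = 29.42°.
Equatorial spacing = 29.42 × 111.2 km/° = 3272 km.
At 40° latitude, spacing = 3272 × cos(40°) = 2506 km.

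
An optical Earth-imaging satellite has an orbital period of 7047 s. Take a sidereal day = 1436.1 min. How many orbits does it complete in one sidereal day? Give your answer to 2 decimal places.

12.23

Orbits per sidereal day = 86166 / 7047.0 = 12.227.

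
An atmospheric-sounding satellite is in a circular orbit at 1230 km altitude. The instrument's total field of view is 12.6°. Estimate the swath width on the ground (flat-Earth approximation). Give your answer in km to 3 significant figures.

272 km

Half-angle = 12.6°/2 = 6.3°.
Swath width ≈ 2h·tan(θ/2) = 2 × 1230 × tan(6.3°) = 271.6 km.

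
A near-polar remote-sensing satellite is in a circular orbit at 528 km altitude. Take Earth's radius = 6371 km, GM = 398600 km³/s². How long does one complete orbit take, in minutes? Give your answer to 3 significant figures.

95.0 min

Semi-major axis a = 6371 + 528 = 6899 km. Period T = 2π√(a³/μ) = 2π√(6899³/398600) = 5702.8 s = 95.05 min.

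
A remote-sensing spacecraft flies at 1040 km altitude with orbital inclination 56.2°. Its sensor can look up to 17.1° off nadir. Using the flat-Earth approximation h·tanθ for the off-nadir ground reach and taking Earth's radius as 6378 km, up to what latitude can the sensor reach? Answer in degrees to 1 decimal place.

59.1°

For a prograde orbit the ground track reaches latitude ±i = ±56.2°.
Sensor half-swath on the ground ≈ 1040·tan(17.1°) = 320 km = 2.87° of latitude.
Maximum observable latitude ≈ 56.2 + 2.87 = 59.1°.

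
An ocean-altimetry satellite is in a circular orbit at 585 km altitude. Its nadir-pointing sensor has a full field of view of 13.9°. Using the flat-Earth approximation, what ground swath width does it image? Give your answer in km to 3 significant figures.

Half-angle = 13.9°/2 = 6.95°.
Swath width ≈ 2h·tan(θ/2) = 2 × 585 × tan(6.95°) = 142.6 km.

143 km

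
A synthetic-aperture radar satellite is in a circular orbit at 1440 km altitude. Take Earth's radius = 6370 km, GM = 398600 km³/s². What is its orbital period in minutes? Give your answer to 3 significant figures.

114 min

Semi-major axis a = 6370 + 1440 = 7810 km. Period T = 2π√(a³/μ) = 2π√(7810³/398600) = 6868.9 s = 114.48 min.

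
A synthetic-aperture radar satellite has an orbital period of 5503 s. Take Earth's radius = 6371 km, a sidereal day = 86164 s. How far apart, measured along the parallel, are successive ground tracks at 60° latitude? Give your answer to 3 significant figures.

Node shift per orbit = (5503.0/86164) × 360° = 22.99°.
Equatorial spacing = 22.99 × 111.2 km/° = 2557 km.
At 60° latitude, spacing = 2557 × cos(60°) = 1278 km.

1280 km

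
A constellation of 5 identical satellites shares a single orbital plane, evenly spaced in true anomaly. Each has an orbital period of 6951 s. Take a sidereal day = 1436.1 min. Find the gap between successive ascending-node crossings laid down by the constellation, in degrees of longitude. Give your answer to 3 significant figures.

Single-satellite node shift = (6951.0/86166) × 360° = 29.04°.
With 5 satellites evenly phased, successive equator crossings are 29.04/5 = 5.808° apart.

5.81°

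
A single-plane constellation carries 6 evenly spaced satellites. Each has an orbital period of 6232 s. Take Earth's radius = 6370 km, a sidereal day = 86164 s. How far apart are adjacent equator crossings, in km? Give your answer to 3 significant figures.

482 km

Single-satellite node shift = (6232.0/86164) × 360° = 26.04°.
With 6 satellites evenly phased, successive equator crossings are 26.04/6 = 4.340° apart.
That is 4.340 × 111.2 = 482 km at the equator.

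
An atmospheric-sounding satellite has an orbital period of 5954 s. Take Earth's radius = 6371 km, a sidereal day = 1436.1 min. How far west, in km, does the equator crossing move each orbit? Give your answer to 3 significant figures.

During one orbit Earth rotates (5954.0 / 86166) × 360° = 24.88°.
At the equator that is 24.88° × (2π·6371/360) km/° = 24.88 × 111.2 = 2766 km.

2770 km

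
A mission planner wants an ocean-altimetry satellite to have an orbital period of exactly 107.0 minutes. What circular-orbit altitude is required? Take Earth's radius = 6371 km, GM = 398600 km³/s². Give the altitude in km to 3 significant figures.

1090 km

T = 107.0 min = 6420.0 s.
From T = 2π√(a³/μ): a = (μ T²/4π²)^(1/3) = (398600 × 6420.0² / 4π²)^(1/3) = 7466 km.
Altitude h = a − R = 7466 − 6371 = 1095 km.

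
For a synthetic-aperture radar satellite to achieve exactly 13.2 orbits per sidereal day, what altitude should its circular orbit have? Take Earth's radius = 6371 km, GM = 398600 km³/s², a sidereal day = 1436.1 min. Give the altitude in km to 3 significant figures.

Required period T = 86166 / 13.2 = 6527.7 s.
From T = 2π√(a³/μ): a = (μ T²/4π²)^(1/3) = (398600 × 6527.7² / 4π²)^(1/3) = 7549 km.
Altitude h = a − R = 7549 − 6371 = 1178 km.

1180 km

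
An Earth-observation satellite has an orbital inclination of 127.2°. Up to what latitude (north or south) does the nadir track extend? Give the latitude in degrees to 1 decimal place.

52.8°

Retrograde orbit: the ground track reaches ±(180° − i) = ±(180 − 127.2) = ±52.8°.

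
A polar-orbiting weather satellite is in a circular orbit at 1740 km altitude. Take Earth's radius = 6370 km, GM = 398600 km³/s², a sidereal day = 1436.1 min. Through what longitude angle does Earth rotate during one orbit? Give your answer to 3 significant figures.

30.4°

Semi-major axis a = 6370 + 1740 = 8110 km. Period T = 2π√(a³/μ) = 2π√(8110³/398600) = 7268.5 s = 121.14 min.
During one orbit Earth rotates (7268.5 / 86166) × 360° = 30.37°.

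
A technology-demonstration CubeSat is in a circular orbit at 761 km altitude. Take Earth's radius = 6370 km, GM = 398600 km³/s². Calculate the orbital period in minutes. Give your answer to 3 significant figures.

99.9 min

Semi-major axis a = 6370 + 761 = 7131 km. Period T = 2π√(a³/μ) = 2π√(7131³/398600) = 5992.9 s = 99.88 min.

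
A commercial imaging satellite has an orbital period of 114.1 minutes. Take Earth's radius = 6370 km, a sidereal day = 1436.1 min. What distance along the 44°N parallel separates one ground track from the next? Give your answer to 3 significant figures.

2290 km

T = 114.1 min = 6846.0 s.
Node shift per orbit = (6846.0/86166) × 360° = 28.60°.
Equatorial spacing = 28.60 × 111.2 km/° = 3180 km.
At 44° latitude, spacing = 3180 × cos(44°) = 2287 km.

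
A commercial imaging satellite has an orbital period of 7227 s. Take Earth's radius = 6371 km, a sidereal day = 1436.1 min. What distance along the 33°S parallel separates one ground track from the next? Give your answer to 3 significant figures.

Node shift per orbit = (7227.0/86166) × 360° = 30.19°.
Equatorial spacing = 30.19 × 111.2 km/° = 3357 km.
At 33° latitude, spacing = 3357 × cos(33°) = 2816 km.

2820 km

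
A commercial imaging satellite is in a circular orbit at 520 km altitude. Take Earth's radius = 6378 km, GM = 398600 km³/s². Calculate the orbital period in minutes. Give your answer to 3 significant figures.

Semi-major axis a = 6378 + 520 = 6898 km. Period T = 2π√(a³/μ) = 2π√(6898³/398600) = 5701.6 s = 95.03 min.

95.0 min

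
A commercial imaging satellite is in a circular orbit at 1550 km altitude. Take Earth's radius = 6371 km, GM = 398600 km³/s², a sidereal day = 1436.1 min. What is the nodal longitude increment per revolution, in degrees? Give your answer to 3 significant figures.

29.3°

Semi-major axis a = 6371 + 1550 = 7921 km. Period T = 2π√(a³/μ) = 2π√(7921³/398600) = 7015.9 s = 116.93 min.
During one orbit Earth rotates (7015.9 / 86166) × 360° = 29.31°.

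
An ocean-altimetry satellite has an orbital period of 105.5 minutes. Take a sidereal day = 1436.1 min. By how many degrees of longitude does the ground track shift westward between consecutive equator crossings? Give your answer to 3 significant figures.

T = 105.5 min = 6330.0 s.
During one orbit Earth rotates (6330.0 / 86166) × 360° = 26.45°.

26.4°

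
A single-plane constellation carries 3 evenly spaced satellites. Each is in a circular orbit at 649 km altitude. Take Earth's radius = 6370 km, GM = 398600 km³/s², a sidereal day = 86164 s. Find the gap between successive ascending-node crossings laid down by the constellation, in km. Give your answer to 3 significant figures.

Semi-major axis a = 6370 + 649 = 7019 km. Period T = 2π√(a³/μ) = 2π√(7019³/398600) = 5852.3 s = 97.54 min.
Single-satellite node shift = (5852.3/86164) × 360° = 24.45°.
With 3 satellites evenly phased, successive equator crossings are 24.45/3 = 8.150° apart.
That is 8.150 × 111.2 = 906 km at the equator.

906 km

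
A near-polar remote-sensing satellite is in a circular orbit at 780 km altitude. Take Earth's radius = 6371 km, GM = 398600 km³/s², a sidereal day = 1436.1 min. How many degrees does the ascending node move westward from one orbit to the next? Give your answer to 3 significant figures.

25.1°

Semi-major axis a = 6371 + 780 = 7151 km. Period T = 2π√(a³/μ) = 2π√(7151³/398600) = 6018.1 s = 100.30 min.
During one orbit Earth rotates (6018.1 / 86166) × 360° = 25.14°.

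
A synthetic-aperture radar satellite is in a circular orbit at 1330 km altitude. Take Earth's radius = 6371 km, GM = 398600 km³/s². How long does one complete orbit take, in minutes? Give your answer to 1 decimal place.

112.1 min

Semi-major axis a = 6371 + 1330 = 7701 km. Period T = 2π√(a³/μ) = 2π√(7701³/398600) = 6725.6 s = 112.09 min.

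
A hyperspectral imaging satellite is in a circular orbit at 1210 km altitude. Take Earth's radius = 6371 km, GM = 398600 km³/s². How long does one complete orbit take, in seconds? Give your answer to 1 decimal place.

Semi-major axis a = 6371 + 1210 = 7581 km. Period T = 2π√(a³/μ) = 2π√(7581³/398600) = 6569.0 s = 109.48 min.

6569.0 seconds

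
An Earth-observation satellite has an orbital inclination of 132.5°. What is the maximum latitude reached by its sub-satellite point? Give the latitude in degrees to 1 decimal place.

47.5°

Retrograde orbit: the ground track reaches ±(180° − i) = ±(180 − 132.5) = ±47.5°.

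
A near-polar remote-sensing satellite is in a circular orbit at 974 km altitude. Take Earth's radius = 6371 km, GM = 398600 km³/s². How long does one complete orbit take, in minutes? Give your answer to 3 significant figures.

Semi-major axis a = 6371 + 974 = 7345 km. Period T = 2π√(a³/μ) = 2π√(7345³/398600) = 6264.7 s = 104.41 min.

104 min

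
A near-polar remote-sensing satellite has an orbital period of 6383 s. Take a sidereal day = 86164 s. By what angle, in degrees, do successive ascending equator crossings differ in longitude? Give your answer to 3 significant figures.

26.7°

During one orbit Earth rotates (6383.0 / 86164) × 360° = 26.67°.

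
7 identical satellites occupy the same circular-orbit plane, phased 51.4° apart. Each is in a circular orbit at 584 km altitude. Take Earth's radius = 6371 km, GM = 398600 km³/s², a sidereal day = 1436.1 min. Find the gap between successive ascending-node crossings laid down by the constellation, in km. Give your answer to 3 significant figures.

383 km

Semi-major axis a = 6371 + 584 = 6955 km. Period T = 2π√(a³/μ) = 2π√(6955³/398600) = 5772.4 s = 96.21 min.
Single-satellite node shift = (5772.4/86166) × 360° = 24.12°.
With 7 satellites evenly phased, successive equator crossings are 24.12/7 = 3.445° apart.
That is 3.445 × 111.2 = 383 km at the equator.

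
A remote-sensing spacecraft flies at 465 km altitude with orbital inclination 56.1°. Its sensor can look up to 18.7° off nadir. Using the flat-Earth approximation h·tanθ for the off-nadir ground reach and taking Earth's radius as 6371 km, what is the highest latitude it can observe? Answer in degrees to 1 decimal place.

57.5°

For a prograde orbit the ground track reaches latitude ±i = ±56.1°.
Sensor half-swath on the ground ≈ 465·tan(18.7°) = 157 km = 1.42° of latitude.
Maximum observable latitude ≈ 56.1 + 1.42 = 57.5°.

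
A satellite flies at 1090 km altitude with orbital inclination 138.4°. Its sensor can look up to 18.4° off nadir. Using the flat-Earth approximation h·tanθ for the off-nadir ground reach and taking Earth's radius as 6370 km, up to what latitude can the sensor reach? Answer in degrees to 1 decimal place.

Retrograde orbit: the ground track reaches ±(180° − i) = ±(180 − 138.4) = ±41.6°.
Sensor half-swath on the ground ≈ 1090·tan(18.4°) = 363 km = 3.26° of latitude.
Maximum observable latitude ≈ 41.6 + 3.26 = 44.9°.

44.9°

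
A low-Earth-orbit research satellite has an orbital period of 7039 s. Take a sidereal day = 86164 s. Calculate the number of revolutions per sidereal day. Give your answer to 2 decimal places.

12.24

Orbits per sidereal day = 86164 / 7039.0 = 12.241.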